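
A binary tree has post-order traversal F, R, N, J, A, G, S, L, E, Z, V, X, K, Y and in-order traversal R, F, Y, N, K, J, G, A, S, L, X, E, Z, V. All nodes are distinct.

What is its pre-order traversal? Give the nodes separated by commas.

Y, R, F, K, N, X, L, S, G, J, A, V, Z, E

The last element of post-order is the root; it splits in-order into left and right subtrees.
Root Y: left subtree has 2 nodes {R, F}, right has 11 {N, K, J, G, A, S, L, X, E, Z, V}.
  Root R: left subtree has 0 nodes { }, right has 1 {F}.
  Root K: left subtree has 1 node {N}, right has 9 {J, G, A, S, L, X, E, Z, V}.
    Root X: left subtree has 5 nodes {J, G, A, S, L}, right has 3 {E, Z, V}.
      Root L: left subtree has 4 nodes {J, G, A, S}, right has 0 { }.
        Root S: left subtree has 3 nodes {J, G, A}, right has 0 { }.
          Root G: left subtree has 1 node {J}, right has 1 {A}.
      Root V: left subtree has 2 nodes {E, Z}, right has 0 { }.
        Root Z: left subtree has 1 node {E}, right has 0 { }.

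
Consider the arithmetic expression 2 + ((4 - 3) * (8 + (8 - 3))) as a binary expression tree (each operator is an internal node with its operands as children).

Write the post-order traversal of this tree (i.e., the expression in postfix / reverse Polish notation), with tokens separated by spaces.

Post-order on an expression tree gives postfix notation: for each operator, emit left operand, right operand, then the operator.

2 4 3 - 8 8 3 - + * +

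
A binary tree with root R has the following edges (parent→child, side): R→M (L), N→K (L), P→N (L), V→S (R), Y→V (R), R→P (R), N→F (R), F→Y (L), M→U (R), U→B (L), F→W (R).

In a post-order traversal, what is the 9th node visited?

F

Post-order visits the left subtree, then the right subtree, then the node.
At R: go left to M.
  At M: no left child.
  At M: go right to U.
    At U: go left to B.
      B is a leaf — visit B.
    At U: no right child.
    Visit U.
  Visit M.
At R: go right to P.
  At P: go left to N.
    At N: go left to K.
      K is a leaf — visit K.
    At N: go right to F.
      At F: go left to Y.
        At Y: no left child.
        At Y: go right to V.
          At V: no left child.
          At V: go right to S.
            S is a leaf — visit S.
          Visit V.
        Visit Y.
      At F: go right to W.
        W is a leaf — visit W.
      Visit F.
    Visit N.
  At P: no right child.
  Visit P.
Visit R.
Full post-order sequence: B, U, M, K, S, V, Y, W, F, N, P, R.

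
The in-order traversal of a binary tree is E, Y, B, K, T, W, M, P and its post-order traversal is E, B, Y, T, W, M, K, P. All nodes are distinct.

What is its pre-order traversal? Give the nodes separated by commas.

P, K, Y, E, B, M, W, T

The last element of post-order is the root; it splits in-order into left and right subtrees.
Root P: left subtree has 7 nodes {E, Y, B, K, T, W, M}, right has 0 { }.
  Root K: left subtree has 3 nodes {E, Y, B}, right has 3 {T, W, M}.
    Root Y: left subtree has 1 node {E}, right has 1 {B}.
    Root M: left subtree has 2 nodes {T, W}, right has 0 { }.
      Root W: left subtree has 1 node {T}, right has 0 { }.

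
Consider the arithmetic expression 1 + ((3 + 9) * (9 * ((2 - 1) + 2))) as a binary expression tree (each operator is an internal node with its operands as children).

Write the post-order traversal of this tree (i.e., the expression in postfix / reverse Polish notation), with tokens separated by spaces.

Post-order on an expression tree gives postfix notation: for each operator, emit left operand, right operand, then the operator.

1 3 9 + 9 2 1 - 2 + * * +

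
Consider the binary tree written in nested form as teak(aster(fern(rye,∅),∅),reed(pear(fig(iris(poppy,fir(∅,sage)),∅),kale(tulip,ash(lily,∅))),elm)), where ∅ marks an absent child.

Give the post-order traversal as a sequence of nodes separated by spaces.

Post-order visits the left subtree, then the right subtree, then the node.
At teak: go left to aster.
  At aster: go left to fern.
    At fern: go left to rye.
      rye is a leaf — visit rye.
    At fern: no right child.
    Visit fern.
  At aster: no right child.
  Visit aster.
At teak: go right to reed.
  At reed: go left to pear.
    At pear: go left to fig.
      At fig: go left to iris.
        At iris: go left to poppy.
          poppy is a leaf — visit poppy.
        At iris: go right to fir.
          At fir: no left child.
          At fir: go right to sage.
            sage is a leaf — visit sage.
          Visit fir.
        Visit iris.
      At fig: no right child.
      Visit fig.
    At pear: go right to kale.
      At kale: go left to tulip.
        tulip is a leaf — visit tulip.
      At kale: go right to ash.
        At ash: go left to lily.
          lily is a leaf — visit lily.
        At ash: no right child.
        Visit ash.
      Visit kale.
    Visit pear.
  At reed: go right to elm.
    elm is a leaf — visit elm.
  Visit reed.
Visit teak.

rye fern aster poppy sage fir iris fig tulip lily ash kale pear elm reed teak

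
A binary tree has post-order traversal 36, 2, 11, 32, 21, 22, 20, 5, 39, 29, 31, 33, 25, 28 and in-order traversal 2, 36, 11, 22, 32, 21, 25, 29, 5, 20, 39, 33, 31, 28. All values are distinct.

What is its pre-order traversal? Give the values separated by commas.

28, 25, 22, 11, 2, 36, 21, 32, 33, 29, 39, 5, 20, 31

The last element of post-order is the root; it splits in-order into left and right subtrees.
Root 28: left subtree has 13 nodes {2, 36, 11, 22, 32, 21, 25, 29, 5, 20, 39, 33, 31}, right has 0 { }.
  Root 25: left subtree has 6 nodes {2, 36, 11, 22, 32, 21}, right has 6 {29, 5, 20, 39, 33, 31}.
    Root 22: left subtree has 3 nodes {2, 36, 11}, right has 2 {32, 21}.
      Root 11: left subtree has 2 nodes {2, 36}, right has 0 { }.
        Root 2: left subtree has 0 nodes { }, right has 1 {36}.
      Root 21: left subtree has 1 node {32}, right has 0 { }.
    Root 33: left subtree has 4 nodes {29, 5, 20, 39}, right has 1 {31}.
      Root 29: left subtree has 0 nodes { }, right has 3 {5, 20, 39}.
        Root 39: left subtree has 2 nodes {5, 20}, right has 0 { }.
          Root 5: left subtree has 0 nodes { }, right has 1 {20}.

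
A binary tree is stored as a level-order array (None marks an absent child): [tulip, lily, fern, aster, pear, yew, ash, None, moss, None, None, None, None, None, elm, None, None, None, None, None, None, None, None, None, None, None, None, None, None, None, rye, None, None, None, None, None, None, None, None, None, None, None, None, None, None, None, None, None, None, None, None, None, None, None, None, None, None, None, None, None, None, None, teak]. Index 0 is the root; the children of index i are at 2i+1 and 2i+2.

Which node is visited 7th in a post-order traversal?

Post-order visits the left subtree, then the right subtree, then the node.
At tulip: go left to lily.
  At lily: go left to aster.
    At aster: no left child.
    At aster: go right to moss.
      moss is a leaf — visit moss.
    Visit aster.
  At lily: go right to pear.
    pear is a leaf — visit pear.
  Visit lily.
At tulip: go right to fern.
  At fern: go left to yew.
    yew is a leaf — visit yew.
  At fern: go right to ash.
    At ash: no left child.
    At ash: go right to elm.
      At elm: no left child.
      At elm: go right to rye.
        At rye: no left child.
        At rye: go right to teak.
          teak is a leaf — visit teak.
        Visit rye.
      Visit elm.
    Visit ash.
  Visit fern.
Visit tulip.
Full post-order sequence: moss, aster, pear, lily, yew, teak, rye, elm, ash, fern, tulip.

rye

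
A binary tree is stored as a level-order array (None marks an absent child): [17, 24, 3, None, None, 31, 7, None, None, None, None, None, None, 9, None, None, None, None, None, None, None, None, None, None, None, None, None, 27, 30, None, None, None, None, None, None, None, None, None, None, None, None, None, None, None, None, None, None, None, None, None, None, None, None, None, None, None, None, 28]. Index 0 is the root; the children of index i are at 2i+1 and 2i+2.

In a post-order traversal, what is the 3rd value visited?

Post-order visits the left subtree, then the right subtree, then the node.
At 17: go left to 24.
  24 is a leaf — visit 24.
At 17: go right to 3.
  At 3: go left to 31.
    31 is a leaf — visit 31.
  At 3: go right to 7.
    At 7: go left to 9.
      At 9: go left to 27.
        27 is a leaf — visit 27.
      At 9: go right to 30.
        At 30: go left to 28.
          28 is a leaf — visit 28.
        At 30: no right child.
        Visit 30.
      Visit 9.
    At 7: no right child.
    Visit 7.
  Visit 3.
Visit 17.
Full post-order sequence: 24, 31, 27, 28, 30, 9, 7, 3, 17.

27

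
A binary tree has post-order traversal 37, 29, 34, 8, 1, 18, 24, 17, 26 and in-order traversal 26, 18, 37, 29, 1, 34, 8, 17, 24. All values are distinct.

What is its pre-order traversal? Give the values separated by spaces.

26 17 18 1 29 37 8 34 24

The last element of post-order is the root; it splits in-order into left and right subtrees.
Root 26: left subtree has 0 nodes { }, right has 8 {18, 37, 29, 1, 34, 8, 17, 24}.
  Root 17: left subtree has 6 nodes {18, 37, 29, 1, 34, 8}, right has 1 {24}.
    Root 18: left subtree has 0 nodes { }, right has 5 {37, 29, 1, 34, 8}.
      Root 1: left subtree has 2 nodes {37, 29}, right has 2 {34, 8}.
        Root 29: left subtree has 1 node {37}, right has 0 { }.
        Root 8: left subtree has 1 node {34}, right has 0 { }.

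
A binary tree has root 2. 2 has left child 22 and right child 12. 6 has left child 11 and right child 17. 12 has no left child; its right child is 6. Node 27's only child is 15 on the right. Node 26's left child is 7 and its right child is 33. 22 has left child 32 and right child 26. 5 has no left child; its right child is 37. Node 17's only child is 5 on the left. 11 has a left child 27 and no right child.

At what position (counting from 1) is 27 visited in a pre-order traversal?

Pre-order visits the node, then its left subtree, then its right subtree.
Visit 2.
At 2: go left to 22.
  Visit 22.
  At 22: go left to 32.
    32 is a leaf — visit 32.
  At 22: go right to 26.
    Visit 26.
    At 26: go left to 7.
      7 is a leaf — visit 7.
    At 26: go right to 33.
      33 is a leaf — visit 33.
At 2: go right to 12.
  Visit 12.
  At 12: no left child.
  At 12: go right to 6.
    Visit 6.
    At 6: go left to 11.
      Visit 11.
      At 11: go left to 27.
        Visit 27.
        At 27: no left child.
        At 27: go right to 15.
          15 is a leaf — visit 15.
      At 11: no right child.
    At 6: go right to 17.
      Visit 17.
      At 17: go left to 5.
        Visit 5.
        At 5: no left child.
        At 5: go right to 37.
          37 is a leaf — visit 37.
      At 17: no right child.
Full pre-order sequence: 2, 22, 32, 26, 7, 33, 12, 6, 11, 27, 15, 17, 5, 37.

10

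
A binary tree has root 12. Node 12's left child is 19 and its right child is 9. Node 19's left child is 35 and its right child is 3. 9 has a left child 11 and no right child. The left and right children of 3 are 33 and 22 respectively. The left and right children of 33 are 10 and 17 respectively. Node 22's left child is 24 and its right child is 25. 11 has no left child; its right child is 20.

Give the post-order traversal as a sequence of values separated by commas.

Post-order visits the left subtree, then the right subtree, then the node.
At 12: go left to 19.
  At 19: go left to 35.
    35 is a leaf — visit 35.
  At 19: go right to 3.
    At 3: go left to 33.
      At 33: go left to 10.
        10 is a leaf — visit 10.
      At 33: go right to 17.
        17 is a leaf — visit 17.
      Visit 33.
    At 3: go right to 22.
      At 22: go left to 24.
        24 is a leaf — visit 24.
      At 22: go right to 25.
        25 is a leaf — visit 25.
      Visit 22.
    Visit 3.
  Visit 19.
At 12: go right to 9.
  At 9: go left to 11.
    At 11: no left child.
    At 11: go right to 20.
      20 is a leaf — visit 20.
    Visit 11.
  At 9: no right child.
  Visit 9.
Visit 12.

35, 10, 17, 33, 24, 25, 22, 3, 19, 20, 11, 9, 12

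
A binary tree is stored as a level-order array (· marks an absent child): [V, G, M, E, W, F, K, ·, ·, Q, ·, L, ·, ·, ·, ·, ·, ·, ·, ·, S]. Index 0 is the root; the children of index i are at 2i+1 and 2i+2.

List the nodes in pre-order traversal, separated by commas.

Pre-order visits the node, then its left subtree, then its right subtree.
Visit V.
At V: go left to G.
  Visit G.
  At G: go left to E.
    E is a leaf — visit E.
  At G: go right to W.
    Visit W.
    At W: go left to Q.
      Visit Q.
      At Q: no left child.
      At Q: go right to S.
        S is a leaf — visit S.
    At W: no right child.
At V: go right to M.
  Visit M.
  At M: go left to F.
    Visit F.
    At F: go left to L.
      L is a leaf — visit L.
    At F: no right child.
  At M: go right to K.
    K is a leaf — visit K.

V, G, E, W, Q, S, M, F, L, K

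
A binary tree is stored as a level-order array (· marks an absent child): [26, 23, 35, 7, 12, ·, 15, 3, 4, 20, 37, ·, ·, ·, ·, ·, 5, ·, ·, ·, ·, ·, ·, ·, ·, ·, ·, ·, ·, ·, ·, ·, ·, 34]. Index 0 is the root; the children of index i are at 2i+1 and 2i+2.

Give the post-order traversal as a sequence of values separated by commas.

34, 5, 3, 4, 7, 20, 37, 12, 23, 15, 35, 26

Post-order visits the left subtree, then the right subtree, then the node.
At 26: go left to 23.
  At 23: go left to 7.
    At 7: go left to 3.
      At 3: no left child.
      At 3: go right to 5.
        At 5: go left to 34.
          34 is a leaf — visit 34.
        At 5: no right child.
        Visit 5.
      Visit 3.
    At 7: go right to 4.
      4 is a leaf — visit 4.
    Visit 7.
  At 23: go right to 12.
    At 12: go left to 20.
      20 is a leaf — visit 20.
    At 12: go right to 37.
      37 is a leaf — visit 37.
    Visit 12.
  Visit 23.
At 26: go right to 35.
  At 35: no left child.
  At 35: go right to 15.
    15 is a leaf — visit 15.
  Visit 35.
Visit 26.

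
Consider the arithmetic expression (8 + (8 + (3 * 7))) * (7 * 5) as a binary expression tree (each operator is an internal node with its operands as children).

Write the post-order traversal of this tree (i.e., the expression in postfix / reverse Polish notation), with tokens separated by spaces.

8 8 3 7 * + + 7 5 * *

Post-order on an expression tree gives postfix notation: for each operator, emit left operand, right operand, then the operator.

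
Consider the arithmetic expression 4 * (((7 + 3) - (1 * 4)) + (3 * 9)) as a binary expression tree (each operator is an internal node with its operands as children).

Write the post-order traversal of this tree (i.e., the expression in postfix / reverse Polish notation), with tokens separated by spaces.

Post-order on an expression tree gives postfix notation: for each operator, emit left operand, right operand, then the operator.

4 7 3 + 1 4 * - 3 9 * + *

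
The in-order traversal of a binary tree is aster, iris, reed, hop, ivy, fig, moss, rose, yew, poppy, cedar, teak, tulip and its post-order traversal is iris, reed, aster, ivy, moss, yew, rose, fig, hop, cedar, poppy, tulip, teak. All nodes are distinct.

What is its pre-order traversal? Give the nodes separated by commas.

The last element of post-order is the root; it splits in-order into left and right subtrees.
Root teak: left subtree has 11 nodes {aster, iris, reed, hop, ivy, fig, moss, rose, yew, poppy, cedar}, right has 1 {tulip}.
  Root poppy: left subtree has 9 nodes {aster, iris, reed, hop, ivy, fig, moss, rose, yew}, right has 1 {cedar}.
    Root hop: left subtree has 3 nodes {aster, iris, reed}, right has 5 {ivy, fig, moss, rose, yew}.
      Root aster: left subtree has 0 nodes { }, right has 2 {iris, reed}.
        Root reed: left subtree has 1 node {iris}, right has 0 { }.
      Root fig: left subtree has 1 node {ivy}, right has 3 {moss, rose, yew}.
        Root rose: left subtree has 1 node {moss}, right has 1 {yew}.

teak, poppy, hop, aster, reed, iris, fig, ivy, rose, moss, yew, cedar, tulip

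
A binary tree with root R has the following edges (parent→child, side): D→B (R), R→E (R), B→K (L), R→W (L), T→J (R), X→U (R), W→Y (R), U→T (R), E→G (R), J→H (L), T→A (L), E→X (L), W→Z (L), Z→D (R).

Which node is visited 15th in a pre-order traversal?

G

Pre-order visits the node, then its left subtree, then its right subtree.
Visit R.
At R: go left to W.
  Visit W.
  At W: go left to Z.
    Visit Z.
    At Z: no left child.
    At Z: go right to D.
      Visit D.
      At D: no left child.
      At D: go right to B.
        Visit B.
        At B: go left to K.
          K is a leaf — visit K.
        At B: no right child.
  At W: go right to Y.
    Y is a leaf — visit Y.
At R: go right to E.
  Visit E.
  At E: go left to X.
    Visit X.
    At X: no left child.
    At X: go right to U.
      Visit U.
      At U: no left child.
      At U: go right to T.
        Visit T.
        At T: go left to A.
          A is a leaf — visit A.
        At T: go right to J.
          Visit J.
          At J: go left to H.
            H is a leaf — visit H.
          At J: no right child.
  At E: go right to G.
    G is a leaf — visit G.
Full pre-order sequence: R, W, Z, D, B, K, Y, E, X, U, T, A, J, H, G.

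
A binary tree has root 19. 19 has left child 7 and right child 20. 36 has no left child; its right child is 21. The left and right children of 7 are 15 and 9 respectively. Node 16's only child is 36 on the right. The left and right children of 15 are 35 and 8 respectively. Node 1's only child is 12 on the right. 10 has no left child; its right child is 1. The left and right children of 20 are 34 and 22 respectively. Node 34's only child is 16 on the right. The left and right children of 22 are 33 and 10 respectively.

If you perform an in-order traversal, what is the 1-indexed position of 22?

In-order visits the left subtree, then the node, then the right subtree.
At 19: go left to 7.
  At 7: go left to 15.
    At 15: go left to 35.
      35 is a leaf — visit 35.
    Visit 15.
    At 15: go right to 8.
      8 is a leaf — visit 8.
  Visit 7.
  At 7: go right to 9.
    9 is a leaf — visit 9.
Visit 19.
At 19: go right to 20.
  At 20: go left to 34.
    At 34: no left child.
    Visit 34.
    At 34: go right to 16.
      At 16: no left child.
      Visit 16.
      At 16: go right to 36.
        At 36: no left child.
        Visit 36.
        At 36: go right to 21.
          21 is a leaf — visit 21.
  Visit 20.
  At 20: go right to 22.
    At 22: go left to 33.
      33 is a leaf — visit 33.
    Visit 22.
    At 22: go right to 10.
      At 10: no left child.
      Visit 10.
      At 10: go right to 1.
        At 1: no left child.
        Visit 1.
        At 1: go right to 12.
          12 is a leaf — visit 12.
Full in-order sequence: 35, 15, 8, 7, 9, 19, 34, 16, 36, 21, 20, 33, 22, 10, 1, 12.

13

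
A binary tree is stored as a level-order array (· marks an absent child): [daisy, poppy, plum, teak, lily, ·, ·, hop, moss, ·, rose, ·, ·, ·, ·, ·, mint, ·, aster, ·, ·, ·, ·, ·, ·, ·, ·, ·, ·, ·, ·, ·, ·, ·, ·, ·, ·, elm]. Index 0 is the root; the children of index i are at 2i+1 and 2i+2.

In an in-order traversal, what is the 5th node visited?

In-order visits the left subtree, then the node, then the right subtree.
At daisy: go left to poppy.
  At poppy: go left to teak.
    At teak: go left to hop.
      At hop: no left child.
      Visit hop.
      At hop: go right to mint.
        mint is a leaf — visit mint.
    Visit teak.
    At teak: go right to moss.
      At moss: no left child.
      Visit moss.
      At moss: go right to aster.
        At aster: go left to elm.
          elm is a leaf — visit elm.
        Visit aster.
        At aster: no right child.
  Visit poppy.
  At poppy: go right to lily.
    At lily: no left child.
    Visit lily.
    At lily: go right to rose.
      rose is a leaf — visit rose.
Visit daisy.
At daisy: go right to plum.
  plum is a leaf — visit plum.
Full in-order sequence: hop, mint, teak, moss, elm, aster, poppy, lily, rose, daisy, plum.

elm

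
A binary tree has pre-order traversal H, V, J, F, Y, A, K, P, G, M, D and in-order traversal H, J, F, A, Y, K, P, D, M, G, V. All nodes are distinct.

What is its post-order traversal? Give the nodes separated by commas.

The first element of pre-order is the root; it splits in-order into left and right subtrees.
Root H: left subtree has 0 nodes { }, right has 10 {J, F, A, Y, K, P, D, M, G, V}.
  Root V: left subtree has 9 nodes {J, F, A, Y, K, P, D, M, G}, right has 0 { }.
    Root J: left subtree has 0 nodes { }, right has 8 {F, A, Y, K, P, D, M, G}.
      Root F: left subtree has 0 nodes { }, right has 7 {A, Y, K, P, D, M, G}.
        Root Y: left subtree has 1 node {A}, right has 5 {K, P, D, M, G}.
          Root K: left subtree has 0 nodes { }, right has 4 {P, D, M, G}.
            Root P: left subtree has 0 nodes { }, right has 3 {D, M, G}.
              Root G: left subtree has 2 nodes {D, M}, right has 0 { }.
                Root M: left subtree has 1 node {D}, right has 0 { }.

A, D, M, G, P, K, Y, F, J, V, H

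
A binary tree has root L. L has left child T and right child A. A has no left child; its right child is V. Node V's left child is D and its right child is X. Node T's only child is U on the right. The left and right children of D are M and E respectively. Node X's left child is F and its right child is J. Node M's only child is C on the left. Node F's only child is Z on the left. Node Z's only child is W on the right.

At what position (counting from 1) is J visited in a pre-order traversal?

Pre-order visits the node, then its left subtree, then its right subtree.
Visit L.
At L: go left to T.
  Visit T.
  At T: no left child.
  At T: go right to U.
    U is a leaf — visit U.
At L: go right to A.
  Visit A.
  At A: no left child.
  At A: go right to V.
    Visit V.
    At V: go left to D.
      Visit D.
      At D: go left to M.
        Visit M.
        At M: go left to C.
          C is a leaf — visit C.
        At M: no right child.
      At D: go right to E.
        E is a leaf — visit E.
    At V: go right to X.
      Visit X.
      At X: go left to F.
        Visit F.
        At F: go left to Z.
          Visit Z.
          At Z: no left child.
          At Z: go right to W.
            W is a leaf — visit W.
        At F: no right child.
      At X: go right to J.
        J is a leaf — visit J.
Full pre-order sequence: L, T, U, A, V, D, M, C, E, X, F, Z, W, J.

14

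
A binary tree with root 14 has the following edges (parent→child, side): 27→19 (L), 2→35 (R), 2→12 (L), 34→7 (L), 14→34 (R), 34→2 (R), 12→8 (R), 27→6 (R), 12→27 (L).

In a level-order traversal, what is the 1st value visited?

Level-order visits nodes level by level from the root, left to right within each level.
Level 0: 14
Level 1: 34
Level 2: 7, 2
Level 3: 12, 35
Level 4: 27, 8
Level 5: 19, 6
Full level-order sequence: 14, 34, 7, 2, 12, 35, 27, 8, 19, 6.

14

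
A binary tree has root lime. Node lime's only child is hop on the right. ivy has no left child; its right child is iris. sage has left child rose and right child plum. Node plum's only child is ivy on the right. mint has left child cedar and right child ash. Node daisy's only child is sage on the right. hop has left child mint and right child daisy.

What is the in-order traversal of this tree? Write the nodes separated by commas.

In-order visits the left subtree, then the node, then the right subtree.
At lime: no left child.
Visit lime.
At lime: go right to hop.
  At hop: go left to mint.
    At mint: go left to cedar.
      cedar is a leaf — visit cedar.
    Visit mint.
    At mint: go right to ash.
      ash is a leaf — visit ash.
  Visit hop.
  At hop: go right to daisy.
    At daisy: no left child.
    Visit daisy.
    At daisy: go right to sage.
      At sage: go left to rose.
        rose is a leaf — visit rose.
      Visit sage.
      At sage: go right to plum.
        At plum: no left child.
        Visit plum.
        At plum: go right to ivy.
          At ivy: no left child.
          Visit ivy.
          At ivy: go right to iris.
            iris is a leaf — visit iris.

lime, cedar, mint, ash, hop, daisy, rose, sage, plum, ivy, iris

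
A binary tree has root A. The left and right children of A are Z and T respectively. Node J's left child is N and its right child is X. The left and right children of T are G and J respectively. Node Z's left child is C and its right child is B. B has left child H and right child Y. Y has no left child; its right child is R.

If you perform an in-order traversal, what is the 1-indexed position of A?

7

In-order visits the left subtree, then the node, then the right subtree.
At A: go left to Z.
  At Z: go left to C.
    C is a leaf — visit C.
  Visit Z.
  At Z: go right to B.
    At B: go left to H.
      H is a leaf — visit H.
    Visit B.
    At B: go right to Y.
      At Y: no left child.
      Visit Y.
      At Y: go right to R.
        R is a leaf — visit R.
Visit A.
At A: go right to T.
  At T: go left to G.
    G is a leaf — visit G.
  Visit T.
  At T: go right to J.
    At J: go left to N.
      N is a leaf — visit N.
    Visit J.
    At J: go right to X.
      X is a leaf — visit X.
Full in-order sequence: C, Z, H, B, Y, R, A, G, T, N, J, X.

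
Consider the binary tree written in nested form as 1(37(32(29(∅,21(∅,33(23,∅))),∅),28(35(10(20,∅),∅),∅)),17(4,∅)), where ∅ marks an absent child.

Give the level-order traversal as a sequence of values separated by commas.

1, 37, 17, 32, 28, 4, 29, 35, 21, 10, 33, 20, 23

Level-order visits nodes level by level from the root, left to right within each level.
Level 0: 1
Level 1: 37, 17
Level 2: 32, 28, 4
Level 3: 29, 35
Level 4: 21, 10
Level 5: 33, 20
Level 6: 23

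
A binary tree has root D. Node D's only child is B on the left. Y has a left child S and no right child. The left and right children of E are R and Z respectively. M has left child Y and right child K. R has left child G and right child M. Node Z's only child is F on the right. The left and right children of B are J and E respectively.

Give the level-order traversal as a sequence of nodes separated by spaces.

Level-order visits nodes level by level from the root, left to right within each level.
Level 0: D
Level 1: B
Level 2: J, E
Level 3: R, Z
Level 4: G, M, F
Level 5: Y, K
Level 6: S

D B J E R Z G M F Y K S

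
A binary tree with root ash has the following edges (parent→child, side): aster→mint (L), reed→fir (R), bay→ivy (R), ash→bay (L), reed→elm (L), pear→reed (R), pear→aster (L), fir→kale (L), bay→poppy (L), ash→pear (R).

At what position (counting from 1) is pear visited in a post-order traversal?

10

Post-order visits the left subtree, then the right subtree, then the node.
At ash: go left to bay.
  At bay: go left to poppy.
    poppy is a leaf — visit poppy.
  At bay: go right to ivy.
    ivy is a leaf — visit ivy.
  Visit bay.
At ash: go right to pear.
  At pear: go left to aster.
    At aster: go left to mint.
      mint is a leaf — visit mint.
    At aster: no right child.
    Visit aster.
  At pear: go right to reed.
    At reed: go left to elm.
      elm is a leaf — visit elm.
    At reed: go right to fir.
      At fir: go left to kale.
        kale is a leaf — visit kale.
      At fir: no right child.
      Visit fir.
    Visit reed.
  Visit pear.
Visit ash.
Full post-order sequence: poppy, ivy, bay, mint, aster, elm, kale, fir, reed, pear, ash.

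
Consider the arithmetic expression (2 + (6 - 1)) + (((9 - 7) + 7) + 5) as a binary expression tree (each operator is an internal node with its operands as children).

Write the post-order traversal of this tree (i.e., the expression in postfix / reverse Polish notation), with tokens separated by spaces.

Post-order on an expression tree gives postfix notation: for each operator, emit left operand, right operand, then the operator.

2 6 1 - + 9 7 - 7 + 5 + +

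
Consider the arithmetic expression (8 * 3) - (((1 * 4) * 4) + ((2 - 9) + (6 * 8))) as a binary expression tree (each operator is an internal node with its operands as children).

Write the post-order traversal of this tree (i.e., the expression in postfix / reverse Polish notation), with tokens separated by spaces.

Post-order on an expression tree gives postfix notation: for each operator, emit left operand, right operand, then the operator.

8 3 * 1 4 * 4 * 2 9 - 6 8 * + + -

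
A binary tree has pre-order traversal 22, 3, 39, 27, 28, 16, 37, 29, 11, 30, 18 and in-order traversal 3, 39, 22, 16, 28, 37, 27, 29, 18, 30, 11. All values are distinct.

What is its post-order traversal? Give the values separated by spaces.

39 3 16 37 28 18 30 11 29 27 22

The first element of pre-order is the root; it splits in-order into left and right subtrees.
Root 22: left subtree has 2 nodes {3, 39}, right has 8 {16, 28, 37, 27, 29, 18, 30, 11}.
  Root 3: left subtree has 0 nodes { }, right has 1 {39}.
  Root 27: left subtree has 3 nodes {16, 28, 37}, right has 4 {29, 18, 30, 11}.
    Root 28: left subtree has 1 node {16}, right has 1 {37}.
    Root 29: left subtree has 0 nodes { }, right has 3 {18, 30, 11}.
      Root 11: left subtree has 2 nodes {18, 30}, right has 0 { }.
        Root 30: left subtree has 1 node {18}, right has 0 { }.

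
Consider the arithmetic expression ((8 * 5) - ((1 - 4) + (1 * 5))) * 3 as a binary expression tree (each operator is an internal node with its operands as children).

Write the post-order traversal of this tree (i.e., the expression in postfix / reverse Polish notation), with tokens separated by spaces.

Post-order on an expression tree gives postfix notation: for each operator, emit left operand, right operand, then the operator.

8 5 * 1 4 - 1 5 * + - 3 *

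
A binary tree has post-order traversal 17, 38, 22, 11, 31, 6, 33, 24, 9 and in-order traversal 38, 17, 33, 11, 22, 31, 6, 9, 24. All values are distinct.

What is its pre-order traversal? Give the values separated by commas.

9, 33, 38, 17, 6, 31, 11, 22, 24

The last element of post-order is the root; it splits in-order into left and right subtrees.
Root 9: left subtree has 7 nodes {38, 17, 33, 11, 22, 31, 6}, right has 1 {24}.
  Root 33: left subtree has 2 nodes {38, 17}, right has 4 {11, 22, 31, 6}.
    Root 38: left subtree has 0 nodes { }, right has 1 {17}.
    Root 6: left subtree has 3 nodes {11, 22, 31}, right has 0 { }.
      Root 31: left subtree has 2 nodes {11, 22}, right has 0 { }.
        Root 11: left subtree has 0 nodes { }, right has 1 {22}.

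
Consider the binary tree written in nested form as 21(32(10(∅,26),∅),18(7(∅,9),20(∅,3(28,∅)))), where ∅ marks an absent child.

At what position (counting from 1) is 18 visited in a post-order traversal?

Post-order visits the left subtree, then the right subtree, then the node.
At 21: go left to 32.
  At 32: go left to 10.
    At 10: no left child.
    At 10: go right to 26.
      26 is a leaf — visit 26.
    Visit 10.
  At 32: no right child.
  Visit 32.
At 21: go right to 18.
  At 18: go left to 7.
    At 7: no left child.
    At 7: go right to 9.
      9 is a leaf — visit 9.
    Visit 7.
  At 18: go right to 20.
    At 20: no left child.
    At 20: go right to 3.
      At 3: go left to 28.
        28 is a leaf — visit 28.
      At 3: no right child.
      Visit 3.
    Visit 20.
  Visit 18.
Visit 21.
Full post-order sequence: 26, 10, 32, 9, 7, 28, 3, 20, 18, 21.

9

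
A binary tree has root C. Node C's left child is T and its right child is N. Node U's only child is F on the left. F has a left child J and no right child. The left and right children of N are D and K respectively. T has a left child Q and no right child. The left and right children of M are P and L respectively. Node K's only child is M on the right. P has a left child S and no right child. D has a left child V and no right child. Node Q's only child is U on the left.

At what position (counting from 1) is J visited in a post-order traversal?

Post-order visits the left subtree, then the right subtree, then the node.
At C: go left to T.
  At T: go left to Q.
    At Q: go left to U.
      At U: go left to F.
        At F: go left to J.
          J is a leaf — visit J.
        At F: no right child.
        Visit F.
      At U: no right child.
      Visit U.
    At Q: no right child.
    Visit Q.
  At T: no right child.
  Visit T.
At C: go right to N.
  At N: go left to D.
    At D: go left to V.
      V is a leaf — visit V.
    At D: no right child.
    Visit D.
  At N: go right to K.
    At K: no left child.
    At K: go right to M.
      At M: go left to P.
        At P: go left to S.
          S is a leaf — visit S.
        At P: no right child.
        Visit P.
      At M: go right to L.
        L is a leaf — visit L.
      Visit M.
    Visit K.
  Visit N.
Visit C.
Full post-order sequence: J, F, U, Q, T, V, D, S, P, L, M, K, N, C.

1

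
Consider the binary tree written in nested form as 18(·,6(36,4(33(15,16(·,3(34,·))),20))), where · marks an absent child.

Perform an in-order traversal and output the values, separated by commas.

In-order visits the left subtree, then the node, then the right subtree.
At 18: no left child.
Visit 18.
At 18: go right to 6.
  At 6: go left to 36.
    36 is a leaf — visit 36.
  Visit 6.
  At 6: go right to 4.
    At 4: go left to 33.
      At 33: go left to 15.
        15 is a leaf — visit 15.
      Visit 33.
      At 33: go right to 16.
        At 16: no left child.
        Visit 16.
        At 16: go right to 3.
          At 3: go left to 34.
            34 is a leaf — visit 34.
          Visit 3.
          At 3: no right child.
    Visit 4.
    At 4: go right to 20.
      20 is a leaf — visit 20.

18, 36, 6, 15, 33, 16, 34, 3, 4, 20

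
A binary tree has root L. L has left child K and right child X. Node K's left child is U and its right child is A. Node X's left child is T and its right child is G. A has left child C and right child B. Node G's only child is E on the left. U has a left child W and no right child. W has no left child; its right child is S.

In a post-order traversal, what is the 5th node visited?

B

Post-order visits the left subtree, then the right subtree, then the node.
At L: go left to K.
  At K: go left to U.
    At U: go left to W.
      At W: no left child.
      At W: go right to S.
        S is a leaf — visit S.
      Visit W.
    At U: no right child.
    Visit U.
  At K: go right to A.
    At A: go left to C.
      C is a leaf — visit C.
    At A: go right to B.
      B is a leaf — visit B.
    Visit A.
  Visit K.
At L: go right to X.
  At X: go left to T.
    T is a leaf — visit T.
  At X: go right to G.
    At G: go left to E.
      E is a leaf — visit E.
    At G: no right child.
    Visit G.
  Visit X.
Visit L.
Full post-order sequence: S, W, U, C, B, A, K, T, E, G, X, L.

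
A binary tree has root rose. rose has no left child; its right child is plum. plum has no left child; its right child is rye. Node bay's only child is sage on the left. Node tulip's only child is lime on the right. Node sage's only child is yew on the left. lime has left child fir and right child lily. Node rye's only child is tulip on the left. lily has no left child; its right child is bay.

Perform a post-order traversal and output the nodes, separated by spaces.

fir yew sage bay lily lime tulip rye plum rose

Post-order visits the left subtree, then the right subtree, then the node.
At rose: no left child.
At rose: go right to plum.
  At plum: no left child.
  At plum: go right to rye.
    At rye: go left to tulip.
      At tulip: no left child.
      At tulip: go right to lime.
        At lime: go left to fir.
          fir is a leaf — visit fir.
        At lime: go right to lily.
          At lily: no left child.
          At lily: go right to bay.
            At bay: go left to sage.
              At sage: go left to yew.
                yew is a leaf — visit yew.
              At sage: no right child.
              Visit sage.
            At bay: no right child.
            Visit bay.
          Visit lily.
        Visit lime.
      Visit tulip.
    At rye: no right child.
    Visit rye.
  Visit plum.
Visit rose.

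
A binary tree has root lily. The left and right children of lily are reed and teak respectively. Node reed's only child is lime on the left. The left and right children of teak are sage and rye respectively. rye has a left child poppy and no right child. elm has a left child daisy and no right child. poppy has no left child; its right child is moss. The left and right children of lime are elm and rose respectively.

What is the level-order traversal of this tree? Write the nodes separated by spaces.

lily reed teak lime sage rye elm rose poppy daisy moss

Level-order visits nodes level by level from the root, left to right within each level.
Level 0: lily
Level 1: reed, teak
Level 2: lime, sage, rye
Level 3: elm, rose, poppy
Level 4: daisy, moss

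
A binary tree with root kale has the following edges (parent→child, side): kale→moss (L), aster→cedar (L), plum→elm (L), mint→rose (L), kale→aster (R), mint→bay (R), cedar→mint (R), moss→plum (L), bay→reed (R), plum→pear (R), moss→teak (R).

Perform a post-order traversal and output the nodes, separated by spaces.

elm pear plum teak moss rose reed bay mint cedar aster kale

Post-order visits the left subtree, then the right subtree, then the node.
At kale: go left to moss.
  At moss: go left to plum.
    At plum: go left to elm.
      elm is a leaf — visit elm.
    At plum: go right to pear.
      pear is a leaf — visit pear.
    Visit plum.
  At moss: go right to teak.
    teak is a leaf — visit teak.
  Visit moss.
At kale: go right to aster.
  At aster: go left to cedar.
    At cedar: no left child.
    At cedar: go right to mint.
      At mint: go left to rose.
        rose is a leaf — visit rose.
      At mint: go right to bay.
        At bay: no left child.
        At bay: go right to reed.
          reed is a leaf — visit reed.
        Visit bay.
      Visit mint.
    Visit cedar.
  At aster: no right child.
  Visit aster.
Visit kale.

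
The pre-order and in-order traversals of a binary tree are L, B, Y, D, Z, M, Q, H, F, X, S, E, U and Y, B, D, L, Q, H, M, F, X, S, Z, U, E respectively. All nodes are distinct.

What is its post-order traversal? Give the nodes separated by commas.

Y, D, B, H, Q, S, X, F, M, U, E, Z, L

The first element of pre-order is the root; it splits in-order into left and right subtrees.
Root L: left subtree has 3 nodes {Y, B, D}, right has 9 {Q, H, M, F, X, S, Z, U, E}.
  Root B: left subtree has 1 node {Y}, right has 1 {D}.
  Root Z: left subtree has 6 nodes {Q, H, M, F, X, S}, right has 2 {U, E}.
    Root M: left subtree has 2 nodes {Q, H}, right has 3 {F, X, S}.
      Root Q: left subtree has 0 nodes { }, right has 1 {H}.
      Root F: left subtree has 0 nodes { }, right has 2 {X, S}.
        Root X: left subtree has 0 nodes { }, right has 1 {S}.
    Root E: left subtree has 1 node {U}, right has 0 { }.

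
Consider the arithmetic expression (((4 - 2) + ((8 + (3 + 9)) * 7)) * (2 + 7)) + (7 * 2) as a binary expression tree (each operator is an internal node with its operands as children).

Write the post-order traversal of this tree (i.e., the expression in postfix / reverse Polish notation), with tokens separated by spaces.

4 2 - 8 3 9 + + 7 * + 2 7 + * 7 2 * +

Post-order on an expression tree gives postfix notation: for each operator, emit left operand, right operand, then the operator.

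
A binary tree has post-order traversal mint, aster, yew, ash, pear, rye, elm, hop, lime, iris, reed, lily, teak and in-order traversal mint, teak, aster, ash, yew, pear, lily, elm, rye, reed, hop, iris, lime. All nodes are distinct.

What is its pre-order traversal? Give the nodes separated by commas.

The last element of post-order is the root; it splits in-order into left and right subtrees.
Root teak: left subtree has 1 node {mint}, right has 11 {aster, ash, yew, pear, lily, elm, rye, reed, hop, iris, lime}.
  Root lily: left subtree has 4 nodes {aster, ash, yew, pear}, right has 6 {elm, rye, reed, hop, iris, lime}.
    Root pear: left subtree has 3 nodes {aster, ash, yew}, right has 0 { }.
      Root ash: left subtree has 1 node {aster}, right has 1 {yew}.
    Root reed: left subtree has 2 nodes {elm, rye}, right has 3 {hop, iris, lime}.
      Root elm: left subtree has 0 nodes { }, right has 1 {rye}.
      Root iris: left subtree has 1 node {hop}, right has 1 {lime}.

teak, mint, lily, pear, ash, aster, yew, reed, elm, rye, iris, hop, lime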